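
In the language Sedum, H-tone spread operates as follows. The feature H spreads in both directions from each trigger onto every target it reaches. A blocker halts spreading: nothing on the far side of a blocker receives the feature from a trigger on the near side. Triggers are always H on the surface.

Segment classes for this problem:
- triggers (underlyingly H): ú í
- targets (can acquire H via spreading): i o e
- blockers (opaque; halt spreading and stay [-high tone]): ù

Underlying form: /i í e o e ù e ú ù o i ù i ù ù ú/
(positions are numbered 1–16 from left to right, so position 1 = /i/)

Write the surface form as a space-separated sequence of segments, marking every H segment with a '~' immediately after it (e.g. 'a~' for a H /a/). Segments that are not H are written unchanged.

From /í/ at 2 rightward: 3 /e/ → H; 4 /o/ → H; 5 /e/ → H; 6 /ù/ blocks.
From /í/ at 2 leftward: 1 /i/ → H; word edge.
From /ú/ at 8 rightward: 9 /ù/ blocks.
From /ú/ at 8 leftward: 7 /e/ → H; 6 /ù/ blocks.
From /ú/ at 16 rightward: word edge.
From /ú/ at 16 leftward: 15 /ù/ blocks.
Targets with no active source: positions 10 11 13 stay [-high tone].
H positions on the surface: 1 2 3 4 5 7 8 16.

i~ í~ e~ o~ e~ ù e~ ú~ ù o i ù i ù ù ú~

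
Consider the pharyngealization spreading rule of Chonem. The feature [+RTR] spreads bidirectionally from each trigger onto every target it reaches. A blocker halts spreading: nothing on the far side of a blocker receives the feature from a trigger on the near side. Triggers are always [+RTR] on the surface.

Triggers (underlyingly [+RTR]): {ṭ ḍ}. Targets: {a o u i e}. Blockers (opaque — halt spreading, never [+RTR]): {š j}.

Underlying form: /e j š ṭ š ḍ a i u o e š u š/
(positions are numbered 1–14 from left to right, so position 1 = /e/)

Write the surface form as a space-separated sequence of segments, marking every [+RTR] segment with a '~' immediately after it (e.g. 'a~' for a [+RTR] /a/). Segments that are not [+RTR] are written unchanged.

e j š ṭ~ š ḍ~ a~ i~ u~ o~ e~ š u š

From /ṭ/ at 4 rightward: 5 /š/ blocks.
From /ṭ/ at 4 leftward: 3 /š/ blocks.
From /ḍ/ at 6 rightward: 7 /a/ → [+RTR]; 8 /i/ → [+RTR]; 9 /u/ → [+RTR]; 10 /o/ → [+RTR]; 11 /e/ → [+RTR]; 12 /š/ blocks.
From /ḍ/ at 6 leftward: 5 /š/ blocks.
Targets with no active source: positions 1 13 stay [-emphatic].
[+RTR] positions on the surface: 4 6 7 8 9 10 11.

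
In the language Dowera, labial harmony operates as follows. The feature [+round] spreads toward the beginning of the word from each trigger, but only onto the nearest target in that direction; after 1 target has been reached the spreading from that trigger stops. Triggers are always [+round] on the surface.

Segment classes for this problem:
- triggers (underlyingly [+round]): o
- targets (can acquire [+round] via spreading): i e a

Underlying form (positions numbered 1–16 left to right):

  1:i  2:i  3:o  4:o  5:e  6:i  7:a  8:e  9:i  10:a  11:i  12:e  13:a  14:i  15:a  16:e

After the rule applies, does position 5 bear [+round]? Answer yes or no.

From /o/ at 3 leftward: 2 /i/ → [+round]; bound reached.
From /o/ at 4 leftward: 3 /o/ is itself a trigger — this domain ends here.
Targets with no active source: positions 1 5 6 7 8 9 10 11 12 13 14 15 16 stay [-round].
[+round] positions on the surface: 2 3 4.

no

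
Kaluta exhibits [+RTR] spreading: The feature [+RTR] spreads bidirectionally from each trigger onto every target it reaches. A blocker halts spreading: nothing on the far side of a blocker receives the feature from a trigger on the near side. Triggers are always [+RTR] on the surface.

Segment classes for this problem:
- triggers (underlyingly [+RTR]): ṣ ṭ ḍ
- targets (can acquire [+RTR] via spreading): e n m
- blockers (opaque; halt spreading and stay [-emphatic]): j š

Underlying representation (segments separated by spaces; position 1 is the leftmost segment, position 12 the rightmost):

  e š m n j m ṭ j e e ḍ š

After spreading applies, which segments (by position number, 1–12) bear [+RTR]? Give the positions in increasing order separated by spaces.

From /ṭ/ at 7 rightward: 8 /j/ blocks.
From /ṭ/ at 7 leftward: 6 /m/ → [+RTR]; 5 /j/ blocks.
From /ḍ/ at 11 rightward: 12 /š/ blocks.
From /ḍ/ at 11 leftward: 10 /e/ → [+RTR]; 9 /e/ → [+RTR]; 8 /j/ blocks.
Targets with no active source: positions 1 3 4 stay [-emphatic].

6 7 9 10 11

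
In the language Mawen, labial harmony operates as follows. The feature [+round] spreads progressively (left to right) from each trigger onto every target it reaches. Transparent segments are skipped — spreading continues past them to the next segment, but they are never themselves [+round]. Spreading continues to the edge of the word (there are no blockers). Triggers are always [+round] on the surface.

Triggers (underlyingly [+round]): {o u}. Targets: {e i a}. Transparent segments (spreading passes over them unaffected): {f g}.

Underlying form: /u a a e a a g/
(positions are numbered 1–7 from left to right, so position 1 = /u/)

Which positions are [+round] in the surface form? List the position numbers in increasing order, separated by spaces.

1 2 3 4 5 6

From /u/ at 1 rightward: 2 /a/ → [+round]; 3 /a/ → [+round]; 4 /e/ → [+round]; 5 /a/ → [+round]; 6 /a/ → [+round]; 7 /g/ transparent; word edge.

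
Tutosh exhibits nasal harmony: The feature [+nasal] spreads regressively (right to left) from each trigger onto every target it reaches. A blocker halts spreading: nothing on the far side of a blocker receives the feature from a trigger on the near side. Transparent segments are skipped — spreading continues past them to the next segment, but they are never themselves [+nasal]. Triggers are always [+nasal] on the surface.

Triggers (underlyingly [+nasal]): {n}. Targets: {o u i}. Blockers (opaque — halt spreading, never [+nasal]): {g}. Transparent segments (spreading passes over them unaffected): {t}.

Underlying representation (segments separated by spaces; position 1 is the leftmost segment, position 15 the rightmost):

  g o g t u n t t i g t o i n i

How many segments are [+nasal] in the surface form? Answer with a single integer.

From /n/ at 6 leftward: 5 /u/ → [+nasal]; 4 /t/ transparent; 3 /g/ blocks.
From /n/ at 14 leftward: 13 /i/ → [+nasal]; 12 /o/ → [+nasal]; 11 /t/ transparent; 10 /g/ blocks.
Targets with no active source: positions 2 9 15 stay [-nasal].
[+nasal] positions on the surface: 5 6 12 13 14.

5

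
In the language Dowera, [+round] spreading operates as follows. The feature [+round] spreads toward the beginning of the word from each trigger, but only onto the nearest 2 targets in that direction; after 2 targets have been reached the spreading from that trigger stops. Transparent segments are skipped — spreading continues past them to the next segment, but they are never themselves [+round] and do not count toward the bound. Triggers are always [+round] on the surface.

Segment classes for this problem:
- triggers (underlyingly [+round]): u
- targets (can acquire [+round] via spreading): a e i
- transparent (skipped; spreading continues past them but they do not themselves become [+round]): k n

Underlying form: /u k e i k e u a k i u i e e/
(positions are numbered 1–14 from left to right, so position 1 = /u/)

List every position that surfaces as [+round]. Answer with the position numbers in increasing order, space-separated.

1 4 6 7 8 10 11

From /u/ at 1 leftward: word edge.
From /u/ at 7 leftward: 6 /e/ → [+round]; 5 /k/ transparent; 4 /i/ → [+round]; bound reached.
From /u/ at 11 leftward: 10 /i/ → [+round]; 9 /k/ transparent; 8 /a/ → [+round]; bound reached.
Targets with no active source: positions 3 12 13 14 stay [-round].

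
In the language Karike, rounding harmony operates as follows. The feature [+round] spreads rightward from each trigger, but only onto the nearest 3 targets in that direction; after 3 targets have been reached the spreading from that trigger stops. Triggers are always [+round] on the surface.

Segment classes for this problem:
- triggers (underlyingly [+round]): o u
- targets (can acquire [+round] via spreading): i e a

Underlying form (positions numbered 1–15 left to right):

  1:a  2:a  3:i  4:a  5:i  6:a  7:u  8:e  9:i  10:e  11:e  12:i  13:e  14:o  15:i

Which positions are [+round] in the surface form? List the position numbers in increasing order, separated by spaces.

From /u/ at 7 rightward: 8 /e/ → [+round]; 9 /i/ → [+round]; 10 /e/ → [+round]; bound reached.
From /o/ at 14 rightward: 15 /i/ → [+round]; word edge.
Targets with no active source: positions 1 2 3 4 5 6 11 12 13 stay [-round].

7 8 9 10 14 15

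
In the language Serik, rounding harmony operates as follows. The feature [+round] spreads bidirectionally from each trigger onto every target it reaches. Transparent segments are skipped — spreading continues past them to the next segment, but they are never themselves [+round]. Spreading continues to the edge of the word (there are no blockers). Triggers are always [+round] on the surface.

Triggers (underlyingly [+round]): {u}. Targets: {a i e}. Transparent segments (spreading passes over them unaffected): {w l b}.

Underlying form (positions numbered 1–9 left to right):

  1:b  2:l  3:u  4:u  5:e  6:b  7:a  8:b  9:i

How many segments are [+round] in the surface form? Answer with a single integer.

From /u/ at 3 rightward: 4 /u/ is itself a trigger — this domain ends here.
From /u/ at 3 leftward: 2 /l/ transparent; 1 /b/ transparent; word edge.
From /u/ at 4 rightward: 5 /e/ → [+round]; 6 /b/ transparent; 7 /a/ → [+round]; 8 /b/ transparent; 9 /i/ → [+round]; word edge.
From /u/ at 4 leftward: 3 /u/ is itself a trigger — this domain ends here.
[+round] positions on the surface: 3 4 5 7 9.

5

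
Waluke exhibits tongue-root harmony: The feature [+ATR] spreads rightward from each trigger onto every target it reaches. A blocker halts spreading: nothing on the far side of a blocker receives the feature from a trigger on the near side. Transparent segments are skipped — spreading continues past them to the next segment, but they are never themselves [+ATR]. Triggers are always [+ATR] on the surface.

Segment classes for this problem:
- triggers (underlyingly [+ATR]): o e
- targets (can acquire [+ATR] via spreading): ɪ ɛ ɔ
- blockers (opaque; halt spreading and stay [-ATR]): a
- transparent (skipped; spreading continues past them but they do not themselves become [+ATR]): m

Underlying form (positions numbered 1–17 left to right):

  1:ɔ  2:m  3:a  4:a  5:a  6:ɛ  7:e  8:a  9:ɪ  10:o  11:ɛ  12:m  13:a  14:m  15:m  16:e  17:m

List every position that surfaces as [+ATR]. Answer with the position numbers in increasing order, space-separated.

7 10 11 16

From /e/ at 7 rightward: 8 /a/ blocks.
From /o/ at 10 rightward: 11 /ɛ/ → [+ATR]; 12 /m/ transparent; 13 /a/ blocks.
From /e/ at 16 rightward: 17 /m/ transparent; word edge.
Targets with no active source: positions 1 6 9 stay [-ATR].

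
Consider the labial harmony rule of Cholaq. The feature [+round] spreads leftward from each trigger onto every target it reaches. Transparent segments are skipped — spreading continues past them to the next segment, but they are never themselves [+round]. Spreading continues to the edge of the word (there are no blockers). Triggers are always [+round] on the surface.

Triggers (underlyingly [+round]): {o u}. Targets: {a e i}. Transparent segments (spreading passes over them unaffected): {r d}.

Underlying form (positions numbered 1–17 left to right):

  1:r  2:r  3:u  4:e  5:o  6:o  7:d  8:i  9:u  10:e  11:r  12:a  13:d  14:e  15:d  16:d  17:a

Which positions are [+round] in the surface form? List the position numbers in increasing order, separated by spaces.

From /u/ at 3 leftward: 2 /r/ transparent; 1 /r/ transparent; word edge.
From /o/ at 5 leftward: 4 /e/ → [+round]; 3 /u/ is itself a trigger — this domain ends here.
From /o/ at 6 leftward: 5 /o/ is itself a trigger — this domain ends here.
From /u/ at 9 leftward: 8 /i/ → [+round]; 7 /d/ transparent; 6 /o/ is itself a trigger — this domain ends here.
Targets with no active source: positions 10 12 14 17 stay [-round].

3 4 5 6 8 9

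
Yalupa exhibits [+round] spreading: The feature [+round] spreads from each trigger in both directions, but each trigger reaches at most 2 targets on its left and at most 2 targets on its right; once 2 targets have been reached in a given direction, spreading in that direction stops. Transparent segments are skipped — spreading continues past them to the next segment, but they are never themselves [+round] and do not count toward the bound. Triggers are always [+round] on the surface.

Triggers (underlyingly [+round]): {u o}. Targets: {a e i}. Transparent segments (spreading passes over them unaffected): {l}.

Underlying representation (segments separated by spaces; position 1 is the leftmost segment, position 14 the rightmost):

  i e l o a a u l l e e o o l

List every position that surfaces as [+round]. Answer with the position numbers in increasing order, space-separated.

1 2 4 5 6 7 10 11 12 13

From /o/ at 4 rightward: 5 /a/ → [+round]; 6 /a/ → [+round]; bound reached.
From /o/ at 4 leftward: 3 /l/ transparent; 2 /e/ → [+round]; 1 /i/ → [+round]; bound reached.
From /u/ at 7 rightward: 8 /l/ transparent; 9 /l/ transparent; 10 /e/ → [+round]; 11 /e/ → [+round]; bound reached.
From /u/ at 7 leftward: 6 /a/ → [+round]; 5 /a/ → [+round]; bound reached.
From /o/ at 12 rightward: 13 /o/ is itself a trigger — this domain ends here.
From /o/ at 12 leftward: 11 /e/ → [+round]; 10 /e/ → [+round]; bound reached.
From /o/ at 13 rightward: 14 /l/ transparent; word edge.
From /o/ at 13 leftward: 12 /o/ is itself a trigger — this domain ends here.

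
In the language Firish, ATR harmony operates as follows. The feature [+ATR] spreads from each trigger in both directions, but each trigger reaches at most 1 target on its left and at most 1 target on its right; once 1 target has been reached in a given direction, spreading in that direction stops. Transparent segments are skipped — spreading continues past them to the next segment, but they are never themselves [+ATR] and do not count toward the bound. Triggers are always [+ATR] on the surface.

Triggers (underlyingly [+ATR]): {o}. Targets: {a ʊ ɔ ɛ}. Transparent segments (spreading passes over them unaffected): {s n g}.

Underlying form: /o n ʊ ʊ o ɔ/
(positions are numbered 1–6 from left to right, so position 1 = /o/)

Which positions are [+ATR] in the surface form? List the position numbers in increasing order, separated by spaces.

1 3 4 5 6

From /o/ at 1 rightward: 2 /n/ transparent; 3 /ʊ/ → [+ATR]; bound reached.
From /o/ at 1 leftward: word edge.
From /o/ at 5 rightward: 6 /ɔ/ → [+ATR]; bound reached.
From /o/ at 5 leftward: 4 /ʊ/ → [+ATR]; bound reached.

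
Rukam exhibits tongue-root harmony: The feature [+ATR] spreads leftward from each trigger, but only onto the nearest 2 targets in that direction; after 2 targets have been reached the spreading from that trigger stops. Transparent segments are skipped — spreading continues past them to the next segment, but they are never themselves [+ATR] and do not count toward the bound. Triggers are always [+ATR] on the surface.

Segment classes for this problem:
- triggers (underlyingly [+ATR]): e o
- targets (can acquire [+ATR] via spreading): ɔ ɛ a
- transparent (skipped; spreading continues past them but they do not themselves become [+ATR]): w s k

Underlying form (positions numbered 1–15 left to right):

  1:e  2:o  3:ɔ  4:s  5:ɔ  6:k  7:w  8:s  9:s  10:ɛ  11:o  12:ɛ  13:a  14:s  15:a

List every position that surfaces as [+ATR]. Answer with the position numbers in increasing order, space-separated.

1 2 5 10 11

From /e/ at 1 leftward: word edge.
From /o/ at 2 leftward: 1 /e/ is itself a trigger — this domain ends here.
From /o/ at 11 leftward: 10 /ɛ/ → [+ATR]; 9 /s/ transparent; 8 /s/ transparent; 7 /w/ transparent; 6 /k/ transparent; 5 /ɔ/ → [+ATR]; bound reached.
Targets with no active source: positions 3 12 13 15 stay [-ATR].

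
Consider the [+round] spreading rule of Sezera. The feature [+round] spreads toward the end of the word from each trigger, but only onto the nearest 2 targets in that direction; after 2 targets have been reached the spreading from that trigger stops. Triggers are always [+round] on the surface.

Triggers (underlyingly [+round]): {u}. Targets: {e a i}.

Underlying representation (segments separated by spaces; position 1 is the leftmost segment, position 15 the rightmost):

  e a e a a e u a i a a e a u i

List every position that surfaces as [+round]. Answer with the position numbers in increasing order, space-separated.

7 8 9 14 15

From /u/ at 7 rightward: 8 /a/ → [+round]; 9 /i/ → [+round]; bound reached.
From /u/ at 14 rightward: 15 /i/ → [+round]; word edge.
Targets with no active source: positions 1 2 3 4 5 6 10 11 12 13 stay [-round].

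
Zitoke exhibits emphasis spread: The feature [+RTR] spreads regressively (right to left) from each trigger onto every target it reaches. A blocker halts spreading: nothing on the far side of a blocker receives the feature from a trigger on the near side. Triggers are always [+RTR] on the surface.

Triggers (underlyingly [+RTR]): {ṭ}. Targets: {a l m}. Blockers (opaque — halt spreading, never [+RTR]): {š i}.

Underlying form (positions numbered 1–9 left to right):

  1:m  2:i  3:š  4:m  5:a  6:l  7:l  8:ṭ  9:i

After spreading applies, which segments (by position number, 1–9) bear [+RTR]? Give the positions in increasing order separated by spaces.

4 5 6 7 8

From /ṭ/ at 8 leftward: 7 /l/ → [+RTR]; 6 /l/ → [+RTR]; 5 /a/ → [+RTR]; 4 /m/ → [+RTR]; 3 /š/ blocks.
Target with no active source: position 1 stays [-emphatic].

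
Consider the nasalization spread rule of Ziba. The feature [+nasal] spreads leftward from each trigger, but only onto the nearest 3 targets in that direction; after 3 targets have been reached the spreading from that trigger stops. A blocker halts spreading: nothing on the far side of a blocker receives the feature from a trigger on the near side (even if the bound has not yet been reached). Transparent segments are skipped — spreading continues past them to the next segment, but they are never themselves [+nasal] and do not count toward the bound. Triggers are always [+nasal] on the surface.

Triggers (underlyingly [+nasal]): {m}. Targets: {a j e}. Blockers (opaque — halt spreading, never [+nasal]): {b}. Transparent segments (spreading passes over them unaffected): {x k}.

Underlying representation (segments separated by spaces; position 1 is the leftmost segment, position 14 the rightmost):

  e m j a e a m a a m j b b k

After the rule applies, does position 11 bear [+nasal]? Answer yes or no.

no

From /m/ at 2 leftward: 1 /e/ → [+nasal]; word edge.
From /m/ at 7 leftward: 6 /a/ → [+nasal]; 5 /e/ → [+nasal]; 4 /a/ → [+nasal]; bound reached.
From /m/ at 10 leftward: 9 /a/ → [+nasal]; 8 /a/ → [+nasal]; 7 /m/ is itself a trigger — this domain ends here.
Targets with no active source: positions 3 11 stay [-nasal].
[+nasal] positions on the surface: 1 2 4 5 6 7 8 9 10.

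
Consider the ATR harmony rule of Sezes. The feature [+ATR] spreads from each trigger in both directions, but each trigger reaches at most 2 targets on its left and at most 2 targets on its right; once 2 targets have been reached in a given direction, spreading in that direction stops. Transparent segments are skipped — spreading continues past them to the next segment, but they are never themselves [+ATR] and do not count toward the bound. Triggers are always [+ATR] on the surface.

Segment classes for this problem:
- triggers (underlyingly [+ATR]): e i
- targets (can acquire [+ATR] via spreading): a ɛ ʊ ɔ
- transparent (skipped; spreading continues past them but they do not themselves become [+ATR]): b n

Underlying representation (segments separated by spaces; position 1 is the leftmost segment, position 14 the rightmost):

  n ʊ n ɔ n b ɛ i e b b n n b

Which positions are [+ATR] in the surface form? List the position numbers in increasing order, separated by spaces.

4 7 8 9

From /i/ at 8 rightward: 9 /e/ is itself a trigger — this domain ends here.
From /i/ at 8 leftward: 7 /ɛ/ → [+ATR]; 6 /b/ transparent; 5 /n/ transparent; 4 /ɔ/ → [+ATR]; bound reached.
From /e/ at 9 rightward: 10 /b/ transparent; 11 /b/ transparent; 12 /n/ transparent; 13 /n/ transparent; 14 /b/ transparent; word edge.
From /e/ at 9 leftward: 8 /i/ is itself a trigger — this domain ends here.
Target with no active source: position 2 stays [-ATR].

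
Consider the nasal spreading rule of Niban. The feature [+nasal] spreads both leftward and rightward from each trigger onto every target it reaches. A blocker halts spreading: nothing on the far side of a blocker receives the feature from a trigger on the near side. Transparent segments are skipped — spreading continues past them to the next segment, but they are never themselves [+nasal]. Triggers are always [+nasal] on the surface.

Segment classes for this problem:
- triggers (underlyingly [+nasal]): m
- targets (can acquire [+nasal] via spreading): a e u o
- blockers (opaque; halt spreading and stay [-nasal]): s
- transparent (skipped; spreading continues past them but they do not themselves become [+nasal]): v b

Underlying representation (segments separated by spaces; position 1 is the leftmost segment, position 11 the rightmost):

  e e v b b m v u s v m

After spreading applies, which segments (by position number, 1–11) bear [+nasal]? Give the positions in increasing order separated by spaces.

From /m/ at 6 rightward: 7 /v/ transparent; 8 /u/ → [+nasal]; 9 /s/ blocks.
From /m/ at 6 leftward: 5 /b/ transparent; 4 /b/ transparent; 3 /v/ transparent; 2 /e/ → [+nasal]; 1 /e/ → [+nasal]; word edge.
From /m/ at 11 rightward: word edge.
From /m/ at 11 leftward: 10 /v/ transparent; 9 /s/ blocks.

1 2 6 8 11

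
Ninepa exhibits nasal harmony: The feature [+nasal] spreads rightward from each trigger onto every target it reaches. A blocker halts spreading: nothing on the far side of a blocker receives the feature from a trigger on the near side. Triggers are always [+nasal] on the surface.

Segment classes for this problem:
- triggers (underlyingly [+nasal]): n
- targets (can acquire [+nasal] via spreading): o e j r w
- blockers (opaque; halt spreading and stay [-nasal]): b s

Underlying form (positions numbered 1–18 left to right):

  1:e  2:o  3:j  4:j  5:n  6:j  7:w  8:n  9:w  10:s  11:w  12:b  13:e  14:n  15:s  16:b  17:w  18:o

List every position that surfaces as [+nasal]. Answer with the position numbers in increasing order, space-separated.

5 6 7 8 9 14

From /n/ at 5 rightward: 6 /j/ → [+nasal]; 7 /w/ → [+nasal]; 8 /n/ is itself a trigger — this domain ends here.
From /n/ at 8 rightward: 9 /w/ → [+nasal]; 10 /s/ blocks.
From /n/ at 14 rightward: 15 /s/ blocks.
Targets with no active source: positions 1 2 3 4 11 13 17 18 stay [-nasal].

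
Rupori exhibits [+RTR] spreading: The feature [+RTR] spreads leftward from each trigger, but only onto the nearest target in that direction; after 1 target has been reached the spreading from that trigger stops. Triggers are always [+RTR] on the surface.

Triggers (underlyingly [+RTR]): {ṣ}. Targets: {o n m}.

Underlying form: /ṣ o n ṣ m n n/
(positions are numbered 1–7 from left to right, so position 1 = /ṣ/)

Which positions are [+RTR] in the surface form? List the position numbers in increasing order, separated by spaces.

From /ṣ/ at 1 leftward: word edge.
From /ṣ/ at 4 leftward: 3 /n/ → [+RTR]; bound reached.
Targets with no active source: positions 2 5 6 7 stay [-emphatic].

1 3 4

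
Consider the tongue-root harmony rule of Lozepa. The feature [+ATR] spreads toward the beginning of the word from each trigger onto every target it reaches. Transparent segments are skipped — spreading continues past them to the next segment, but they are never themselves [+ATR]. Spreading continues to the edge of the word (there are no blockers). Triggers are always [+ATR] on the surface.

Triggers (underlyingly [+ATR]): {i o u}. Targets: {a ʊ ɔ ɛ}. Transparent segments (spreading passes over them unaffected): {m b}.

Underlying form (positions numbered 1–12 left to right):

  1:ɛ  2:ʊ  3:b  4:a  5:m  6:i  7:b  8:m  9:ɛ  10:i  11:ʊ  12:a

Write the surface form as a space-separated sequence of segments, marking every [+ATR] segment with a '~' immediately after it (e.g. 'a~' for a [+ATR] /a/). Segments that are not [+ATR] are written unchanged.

ɛ~ ʊ~ b a~ m i~ b m ɛ~ i~ ʊ a

From /i/ at 6 leftward: 5 /m/ transparent; 4 /a/ → [+ATR]; 3 /b/ transparent; 2 /ʊ/ → [+ATR]; 1 /ɛ/ → [+ATR]; word edge.
From /i/ at 10 leftward: 9 /ɛ/ → [+ATR]; 8 /m/ transparent; 7 /b/ transparent; 6 /i/ is itself a trigger — this domain ends here.
Targets with no active source: positions 11 12 stay [-ATR].
[+ATR] positions on the surface: 1 2 4 6 9 10.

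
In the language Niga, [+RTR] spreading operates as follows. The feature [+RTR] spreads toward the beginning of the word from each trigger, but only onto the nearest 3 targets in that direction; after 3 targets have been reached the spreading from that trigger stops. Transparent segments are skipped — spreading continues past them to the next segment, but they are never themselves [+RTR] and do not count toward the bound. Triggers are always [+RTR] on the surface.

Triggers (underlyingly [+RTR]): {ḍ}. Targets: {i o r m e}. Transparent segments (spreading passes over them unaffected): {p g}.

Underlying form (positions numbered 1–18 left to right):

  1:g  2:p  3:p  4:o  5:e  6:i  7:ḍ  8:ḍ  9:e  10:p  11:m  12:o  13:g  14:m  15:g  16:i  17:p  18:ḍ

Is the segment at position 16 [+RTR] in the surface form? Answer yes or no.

From /ḍ/ at 7 leftward: 6 /i/ → [+RTR]; 5 /e/ → [+RTR]; 4 /o/ → [+RTR]; bound reached.
From /ḍ/ at 8 leftward: 7 /ḍ/ is itself a trigger — this domain ends here.
From /ḍ/ at 18 leftward: 17 /p/ transparent; 16 /i/ → [+RTR]; 15 /g/ transparent; 14 /m/ → [+RTR]; 13 /g/ transparent; 12 /o/ → [+RTR]; bound reached.
Targets with no active source: positions 9 11 stay [-emphatic].
[+RTR] positions on the surface: 4 5 6 7 8 12 14 16 18.

yes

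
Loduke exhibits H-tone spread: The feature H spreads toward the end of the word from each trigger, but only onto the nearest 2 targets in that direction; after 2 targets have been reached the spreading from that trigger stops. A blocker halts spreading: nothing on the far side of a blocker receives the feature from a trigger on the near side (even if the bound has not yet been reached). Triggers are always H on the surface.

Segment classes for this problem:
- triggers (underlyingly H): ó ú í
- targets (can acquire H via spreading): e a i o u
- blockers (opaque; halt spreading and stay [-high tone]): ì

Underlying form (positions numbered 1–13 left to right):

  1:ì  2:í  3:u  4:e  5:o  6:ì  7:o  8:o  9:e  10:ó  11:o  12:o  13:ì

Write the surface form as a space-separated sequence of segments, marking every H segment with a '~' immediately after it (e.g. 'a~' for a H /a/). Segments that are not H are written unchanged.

From /í/ at 2 rightward: 3 /u/ → H; 4 /e/ → H; bound reached.
From /ó/ at 10 rightward: 11 /o/ → H; 12 /o/ → H; bound reached.
Targets with no active source: positions 5 7 8 9 stay [-high tone].
H positions on the surface: 2 3 4 10 11 12.

ì í~ u~ e~ o ì o o e ó~ o~ o~ ì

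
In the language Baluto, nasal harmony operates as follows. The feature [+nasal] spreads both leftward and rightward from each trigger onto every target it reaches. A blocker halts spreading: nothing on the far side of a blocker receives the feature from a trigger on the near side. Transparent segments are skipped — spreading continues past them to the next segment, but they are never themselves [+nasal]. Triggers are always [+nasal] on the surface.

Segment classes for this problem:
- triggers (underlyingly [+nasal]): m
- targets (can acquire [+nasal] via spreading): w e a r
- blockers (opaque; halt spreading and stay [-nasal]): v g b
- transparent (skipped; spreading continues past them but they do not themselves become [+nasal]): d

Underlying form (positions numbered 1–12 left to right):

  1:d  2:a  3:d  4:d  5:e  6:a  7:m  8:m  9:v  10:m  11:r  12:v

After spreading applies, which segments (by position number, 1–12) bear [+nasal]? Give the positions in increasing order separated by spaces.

From /m/ at 7 rightward: 8 /m/ is itself a trigger — this domain ends here.
From /m/ at 7 leftward: 6 /a/ → [+nasal]; 5 /e/ → [+nasal]; 4 /d/ transparent; 3 /d/ transparent; 2 /a/ → [+nasal]; 1 /d/ transparent; word edge.
From /m/ at 8 rightward: 9 /v/ blocks.
From /m/ at 8 leftward: 7 /m/ is itself a trigger — this domain ends here.
From /m/ at 10 rightward: 11 /r/ → [+nasal]; 12 /v/ blocks.
From /m/ at 10 leftward: 9 /v/ blocks.

2 5 6 7 8 10 11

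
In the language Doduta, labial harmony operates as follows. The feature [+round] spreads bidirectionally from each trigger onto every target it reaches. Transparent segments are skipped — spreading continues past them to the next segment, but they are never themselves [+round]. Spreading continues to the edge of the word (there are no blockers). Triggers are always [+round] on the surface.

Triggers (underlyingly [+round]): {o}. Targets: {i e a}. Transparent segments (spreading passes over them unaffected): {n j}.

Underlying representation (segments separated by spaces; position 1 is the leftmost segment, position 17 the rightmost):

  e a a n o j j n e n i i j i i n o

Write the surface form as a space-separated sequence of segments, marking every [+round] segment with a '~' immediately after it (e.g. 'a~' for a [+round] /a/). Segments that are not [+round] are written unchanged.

e~ a~ a~ n o~ j j n e~ n i~ i~ j i~ i~ n o~

From /o/ at 5 rightward: 6 /j/ transparent; 7 /j/ transparent; 8 /n/ transparent; 9 /e/ → [+round]; 10 /n/ transparent; 11 /i/ → [+round]; 12 /i/ → [+round]; 13 /j/ transparent; 14 /i/ → [+round]; 15 /i/ → [+round]; 16 /n/ transparent; 17 /o/ is itself a trigger — this domain ends here.
From /o/ at 5 leftward: 4 /n/ transparent; 3 /a/ → [+round]; 2 /a/ → [+round]; 1 /e/ → [+round]; word edge.
From /o/ at 17 rightward: word edge.
From /o/ at 17 leftward: 16 /n/ transparent; 15 /i/ → [+round]; 14 /i/ → [+round]; 13 /j/ transparent; 12 /i/ → [+round]; 11 /i/ → [+round]; 10 /n/ transparent; 9 /e/ → [+round]; 8 /n/ transparent; 7 /j/ transparent; 6 /j/ transparent; 5 /o/ is itself a trigger — this domain ends here.
[+round] positions on the surface: 1 2 3 5 9 11 12 14 15 17.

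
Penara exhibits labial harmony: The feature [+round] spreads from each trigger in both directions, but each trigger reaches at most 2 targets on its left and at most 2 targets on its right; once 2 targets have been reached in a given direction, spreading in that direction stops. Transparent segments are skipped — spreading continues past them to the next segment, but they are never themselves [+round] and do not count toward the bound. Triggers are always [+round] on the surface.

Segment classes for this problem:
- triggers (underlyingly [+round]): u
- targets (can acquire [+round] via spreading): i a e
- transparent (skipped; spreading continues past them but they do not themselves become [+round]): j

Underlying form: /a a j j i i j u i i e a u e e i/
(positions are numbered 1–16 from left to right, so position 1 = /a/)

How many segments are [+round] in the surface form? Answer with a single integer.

10

From /u/ at 8 rightward: 9 /i/ → [+round]; 10 /i/ → [+round]; bound reached.
From /u/ at 8 leftward: 7 /j/ transparent; 6 /i/ → [+round]; 5 /i/ → [+round]; bound reached.
From /u/ at 13 rightward: 14 /e/ → [+round]; 15 /e/ → [+round]; bound reached.
From /u/ at 13 leftward: 12 /a/ → [+round]; 11 /e/ → [+round]; bound reached.
Targets with no active source: positions 1 2 16 stay [-round].
[+round] positions on the surface: 5 6 8 9 10 11 12 13 14 15.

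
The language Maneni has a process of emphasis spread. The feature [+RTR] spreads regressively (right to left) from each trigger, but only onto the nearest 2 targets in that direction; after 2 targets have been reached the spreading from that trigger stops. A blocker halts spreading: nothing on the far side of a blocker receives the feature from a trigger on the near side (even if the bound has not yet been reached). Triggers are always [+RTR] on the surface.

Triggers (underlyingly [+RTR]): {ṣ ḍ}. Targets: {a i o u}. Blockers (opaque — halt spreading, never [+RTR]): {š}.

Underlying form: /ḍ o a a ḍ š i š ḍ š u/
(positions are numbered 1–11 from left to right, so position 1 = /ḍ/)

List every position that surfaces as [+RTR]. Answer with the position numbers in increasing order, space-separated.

From /ḍ/ at 1 leftward: word edge.
From /ḍ/ at 5 leftward: 4 /a/ → [+RTR]; 3 /a/ → [+RTR]; bound reached.
From /ḍ/ at 9 leftward: 8 /š/ blocks.
Targets with no active source: positions 2 7 11 stay [-emphatic].

1 3 4 5 9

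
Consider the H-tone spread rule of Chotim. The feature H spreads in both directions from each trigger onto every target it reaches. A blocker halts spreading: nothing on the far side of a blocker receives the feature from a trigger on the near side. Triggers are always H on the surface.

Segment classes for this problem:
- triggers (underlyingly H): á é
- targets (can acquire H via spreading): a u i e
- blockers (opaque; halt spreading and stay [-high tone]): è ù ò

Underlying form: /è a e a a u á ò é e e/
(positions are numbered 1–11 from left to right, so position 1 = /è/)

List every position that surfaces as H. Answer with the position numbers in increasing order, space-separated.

2 3 4 5 6 7 9 10 11

From /á/ at 7 rightward: 8 /ò/ blocks.
From /á/ at 7 leftward: 6 /u/ → H; 5 /a/ → H; 4 /a/ → H; 3 /e/ → H; 2 /a/ → H; 1 /è/ blocks.
From /é/ at 9 rightward: 10 /e/ → H; 11 /e/ → H; word edge.
From /é/ at 9 leftward: 8 /ò/ blocks.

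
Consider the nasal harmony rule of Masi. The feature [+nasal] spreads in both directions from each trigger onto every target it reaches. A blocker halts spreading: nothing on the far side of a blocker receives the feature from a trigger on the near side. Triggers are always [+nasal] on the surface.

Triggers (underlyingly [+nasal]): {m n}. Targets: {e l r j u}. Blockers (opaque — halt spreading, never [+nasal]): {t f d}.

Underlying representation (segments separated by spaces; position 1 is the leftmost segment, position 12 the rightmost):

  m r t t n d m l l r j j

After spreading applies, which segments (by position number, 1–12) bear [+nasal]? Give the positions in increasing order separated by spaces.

From /m/ at 1 rightward: 2 /r/ → [+nasal]; 3 /t/ blocks.
From /m/ at 1 leftward: word edge.
From /n/ at 5 rightward: 6 /d/ blocks.
From /n/ at 5 leftward: 4 /t/ blocks.
From /m/ at 7 rightward: 8 /l/ → [+nasal]; 9 /l/ → [+nasal]; 10 /r/ → [+nasal]; 11 /j/ → [+nasal]; 12 /j/ → [+nasal]; word edge.
From /m/ at 7 leftward: 6 /d/ blocks.

1 2 5 7 8 9 10 11 12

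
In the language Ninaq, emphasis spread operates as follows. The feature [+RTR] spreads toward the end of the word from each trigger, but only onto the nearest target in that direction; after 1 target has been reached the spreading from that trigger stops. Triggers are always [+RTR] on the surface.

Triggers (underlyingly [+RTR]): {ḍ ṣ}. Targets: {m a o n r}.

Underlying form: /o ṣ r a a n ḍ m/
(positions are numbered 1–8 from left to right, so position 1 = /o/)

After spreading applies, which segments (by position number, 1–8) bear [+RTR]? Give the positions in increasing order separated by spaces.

From /ṣ/ at 2 rightward: 3 /r/ → [+RTR]; bound reached.
From /ḍ/ at 7 rightward: 8 /m/ → [+RTR]; bound reached.
Targets with no active source: positions 1 4 5 6 stay [-emphatic].

2 3 7 8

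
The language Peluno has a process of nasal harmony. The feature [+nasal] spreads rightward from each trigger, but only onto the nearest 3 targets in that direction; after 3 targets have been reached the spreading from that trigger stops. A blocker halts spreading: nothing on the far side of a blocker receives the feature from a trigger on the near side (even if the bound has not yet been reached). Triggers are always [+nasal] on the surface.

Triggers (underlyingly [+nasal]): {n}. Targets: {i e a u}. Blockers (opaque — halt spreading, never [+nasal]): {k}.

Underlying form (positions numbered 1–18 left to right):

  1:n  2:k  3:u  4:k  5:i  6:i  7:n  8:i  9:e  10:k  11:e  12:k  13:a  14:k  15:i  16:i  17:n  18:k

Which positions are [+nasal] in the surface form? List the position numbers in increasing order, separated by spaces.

From /n/ at 1 rightward: 2 /k/ blocks.
From /n/ at 7 rightward: 8 /i/ → [+nasal]; 9 /e/ → [+nasal]; 10 /k/ blocks.
From /n/ at 17 rightward: 18 /k/ blocks.
Targets with no active source: positions 3 5 6 11 13 15 16 stay [-nasal].

1 7 8 9 17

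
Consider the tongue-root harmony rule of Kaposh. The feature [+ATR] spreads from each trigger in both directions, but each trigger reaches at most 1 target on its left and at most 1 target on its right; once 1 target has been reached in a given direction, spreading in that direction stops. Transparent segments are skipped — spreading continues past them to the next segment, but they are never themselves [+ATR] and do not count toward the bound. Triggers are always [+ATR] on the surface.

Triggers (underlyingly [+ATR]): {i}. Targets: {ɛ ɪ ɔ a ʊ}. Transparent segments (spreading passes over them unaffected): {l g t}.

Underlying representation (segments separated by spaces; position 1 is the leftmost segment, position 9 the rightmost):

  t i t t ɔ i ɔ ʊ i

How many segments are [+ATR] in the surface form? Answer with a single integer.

From /i/ at 2 rightward: 3 /t/ transparent; 4 /t/ transparent; 5 /ɔ/ → [+ATR]; bound reached.
From /i/ at 2 leftward: 1 /t/ transparent; word edge.
From /i/ at 6 rightward: 7 /ɔ/ → [+ATR]; bound reached.
From /i/ at 6 leftward: 5 /ɔ/ → [+ATR]; bound reached.
From /i/ at 9 rightward: word edge.
From /i/ at 9 leftward: 8 /ʊ/ → [+ATR]; bound reached.
[+ATR] positions on the surface: 2 5 6 7 8 9.

6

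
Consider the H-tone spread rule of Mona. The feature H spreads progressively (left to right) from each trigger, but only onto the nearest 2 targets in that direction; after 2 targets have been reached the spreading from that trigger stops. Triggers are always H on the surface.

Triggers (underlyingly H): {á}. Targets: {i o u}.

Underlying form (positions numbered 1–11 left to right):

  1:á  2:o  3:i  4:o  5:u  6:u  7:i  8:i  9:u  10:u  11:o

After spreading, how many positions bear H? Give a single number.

From /á/ at 1 rightward: 2 /o/ → H; 3 /i/ → H; bound reached.
Targets with no active source: positions 4 5 6 7 8 9 10 11 stay [-high tone].
H positions on the surface: 1 2 3.

3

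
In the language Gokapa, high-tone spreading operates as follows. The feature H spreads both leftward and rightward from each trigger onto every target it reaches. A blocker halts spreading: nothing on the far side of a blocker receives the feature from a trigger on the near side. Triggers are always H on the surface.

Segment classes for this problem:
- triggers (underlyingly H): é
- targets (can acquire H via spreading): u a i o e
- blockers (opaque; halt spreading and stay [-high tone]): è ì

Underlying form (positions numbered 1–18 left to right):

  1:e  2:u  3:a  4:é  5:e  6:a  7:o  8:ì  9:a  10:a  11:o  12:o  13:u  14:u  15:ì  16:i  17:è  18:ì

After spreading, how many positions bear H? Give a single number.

From /é/ at 4 rightward: 5 /e/ → H; 6 /a/ → H; 7 /o/ → H; 8 /ì/ blocks.
From /é/ at 4 leftward: 3 /a/ → H; 2 /u/ → H; 1 /e/ → H; word edge.
Targets with no active source: positions 9 10 11 12 13 14 16 stay [-high tone].
H positions on the surface: 1 2 3 4 5 6 7.

7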